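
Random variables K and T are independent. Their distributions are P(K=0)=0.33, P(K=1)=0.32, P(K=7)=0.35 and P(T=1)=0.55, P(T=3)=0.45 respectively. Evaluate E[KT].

E[KT] = Σ_k Σ_t kt · P(K=k)P(T=t)
 = 0·0.1815 + 0·0.1485 + 1·0.176 + 3·0.144 + 7·0.1925 + 21·0.1575
 = 0 + 0 + 0.176 + 0.432 + 1.3475 + 3.3075
 = 5.263

5.263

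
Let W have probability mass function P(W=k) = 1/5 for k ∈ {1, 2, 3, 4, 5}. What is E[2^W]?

12.4

E[2^W] = Σ 2^w·P(W=w)
 = 2·1/5 + 4·1/5 + 8·1/5 + 16·1/5 + 32·1/5
 = 2/5 + 4/5 + 8/5 + 16/5 + 32/5
 = 62/5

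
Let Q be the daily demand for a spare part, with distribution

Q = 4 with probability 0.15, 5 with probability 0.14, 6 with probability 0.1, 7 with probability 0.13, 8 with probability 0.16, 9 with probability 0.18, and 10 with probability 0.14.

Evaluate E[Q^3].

446.43

E[Q^3] = Σ q^3·P(Q=q)
 = 64·0.15 + 125·0.14 + 216·0.1 + 343·0.13 + 512·0.16 + 729·0.18 + 1000·0.14
 = 9.6 + 17.5 + 21.6 + 44.59 + 81.92 + 131.22 + 140
 = 446.43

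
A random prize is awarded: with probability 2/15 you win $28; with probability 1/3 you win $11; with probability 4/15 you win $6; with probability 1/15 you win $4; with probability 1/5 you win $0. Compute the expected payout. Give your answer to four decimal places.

9.2667

E[payout] = 28·2/15 + 11·1/3 + 6·4/15 + 4·1/15 + 0·1/5
 = 56/15 + 11/3 + 8/5 + 4/15 + 0
 = 139/15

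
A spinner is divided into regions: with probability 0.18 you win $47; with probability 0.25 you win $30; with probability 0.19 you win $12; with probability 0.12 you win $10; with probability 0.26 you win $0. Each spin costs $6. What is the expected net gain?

E[payout] = 47·0.18 + 30·0.25 + 12·0.19 + 10·0.12 + 0·0.26
 = 8.46 + 7.5 + 2.28 + 1.2 + 0
 = 19.44
Net = 19.44 - 6 = 13.44

13.44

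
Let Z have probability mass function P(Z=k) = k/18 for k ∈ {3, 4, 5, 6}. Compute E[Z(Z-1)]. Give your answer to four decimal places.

19.2222

E[Z(Z-1)] = Σ z(z-1)·P(Z=z)
 = 6·1/6 + 12·2/9 + 20·5/18 + 30·1/3
 = 1 + 8/3 + 50/9 + 10
 = 173/9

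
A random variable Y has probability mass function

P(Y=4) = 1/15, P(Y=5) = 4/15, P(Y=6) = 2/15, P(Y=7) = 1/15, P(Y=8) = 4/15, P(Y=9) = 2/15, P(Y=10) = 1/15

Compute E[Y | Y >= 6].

7.9

P(Y >= 6) = 2/15 + 1/15 + 4/15 + 2/15 + 1/15 = 2/3.
E[Y | Y >= 6] = [6·2/15 + 7·1/15 + 8·4/15 + 9·2/15 + 10·1/15] / (2/3)
 = 79/15 / (2/3)
 = 79/10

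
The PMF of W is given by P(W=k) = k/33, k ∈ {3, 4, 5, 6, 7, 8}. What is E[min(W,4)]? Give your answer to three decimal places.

3.909

E[min(W,4)] = Σ min(w,4)·P(W=w)
 = 3·1/11 + 4·4/33 + 4·5/33 + 4·2/11 + 4·7/33 + 4·8/33
 = 3/11 + 16/33 + 20/33 + 8/11 + 28/33 + 32/33
 = 43/11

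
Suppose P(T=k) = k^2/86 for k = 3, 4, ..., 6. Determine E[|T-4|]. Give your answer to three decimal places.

E[|T-4|] = Σ |t-4|·P(T=t)
 = 1·9/86 + 0·8/43 + 1·25/86 + 2·18/43
 = 9/86 + 0 + 25/86 + 36/43
 = 53/43

1.233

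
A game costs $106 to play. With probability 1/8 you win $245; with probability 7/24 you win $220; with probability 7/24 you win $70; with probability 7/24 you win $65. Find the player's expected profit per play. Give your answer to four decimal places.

E[payout] = 245·1/8 + 220·7/24 + 70·7/24 + 65·7/24
 = 245/8 + 385/6 + 245/12 + 455/24
 = 805/6
Net = 805/6 - 106 = 169/6

28.1667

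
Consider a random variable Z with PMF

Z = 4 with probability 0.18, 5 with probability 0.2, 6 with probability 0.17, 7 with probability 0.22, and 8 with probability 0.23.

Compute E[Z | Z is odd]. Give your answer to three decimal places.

6.048

P(Z is odd) = 0.2 + 0.22 = 0.42.
E[Z | Z is odd] = [5·0.2 + 7·0.22] / 0.42
 = 2.54 / 0.42
 = 127/21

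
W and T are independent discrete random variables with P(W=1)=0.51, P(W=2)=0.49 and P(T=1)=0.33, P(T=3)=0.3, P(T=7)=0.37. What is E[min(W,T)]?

E[min(W,T)] = Σ_w Σ_t min(w,t) · P(W=w)P(T=t)
 = 1·0.1683 + 1·0.153 + 1·0.1887 + 1·0.1617 + 2·0.147 + 2·0.1813
 = 0.1683 + 0.153 + 0.1887 + 0.1617 + 0.294 + 0.3626
 = 1.3283

1.3283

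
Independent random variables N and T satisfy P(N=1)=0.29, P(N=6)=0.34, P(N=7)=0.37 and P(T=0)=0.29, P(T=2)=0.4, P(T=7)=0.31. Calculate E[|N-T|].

E[|N-T|] = Σ_n Σ_t |n-t| · P(N=n)P(T=t)
 = 1·0.0841 + 1·0.116 + 6·0.0899 + 6·0.0986 + 4·0.136 + 1·0.1054 + 7·0.1073 + 5·0.148 + 0·0.1147
 = 0.0841 + 0.116 + 0.5394 + 0.5916 + 0.544 + 0.1054 + 0.7511 + 0.74 + 0
 = 3.4716

3.4716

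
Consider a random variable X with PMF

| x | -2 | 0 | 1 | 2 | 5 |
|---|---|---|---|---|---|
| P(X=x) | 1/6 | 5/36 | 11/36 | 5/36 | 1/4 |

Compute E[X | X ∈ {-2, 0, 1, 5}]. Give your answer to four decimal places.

P(X ∈ {-2, 0, 1, 5}) = 1/6 + 5/36 + 11/36 + 1/4 = 31/36.
E[X | X ∈ {-2, 0, 1, 5}] = [(-2)·1/6 + 0·5/36 + 1·11/36 + 5·1/4] / (31/36)
 = 11/9 / (31/36)
 = 44/31

1.4194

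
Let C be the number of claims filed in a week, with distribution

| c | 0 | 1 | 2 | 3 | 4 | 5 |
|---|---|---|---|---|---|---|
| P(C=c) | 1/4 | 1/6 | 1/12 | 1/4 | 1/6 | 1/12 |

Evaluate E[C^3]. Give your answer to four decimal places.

28.6667

E[C^3] = Σ c^3·P(C=c)
 = 0·1/4 + 1·1/6 + 8·1/12 + 27·1/4 + 64·1/6 + 125·1/12
 = 0 + 1/6 + 2/3 + 27/4 + 32/3 + 125/12
 = 86/3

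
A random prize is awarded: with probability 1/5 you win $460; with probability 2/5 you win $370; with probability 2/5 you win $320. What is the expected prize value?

E[payout] = 460·1/5 + 370·2/5 + 320·2/5
 = 92 + 148 + 128
 = 368

368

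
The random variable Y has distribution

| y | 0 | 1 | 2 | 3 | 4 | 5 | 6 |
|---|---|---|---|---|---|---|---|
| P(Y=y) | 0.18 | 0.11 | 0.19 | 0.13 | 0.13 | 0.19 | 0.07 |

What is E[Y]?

E[Y] = Σ y·P(Y=y)
 = 0·0.18 + 1·0.11 + 2·0.19 + 3·0.13 + 4·0.13 + 5·0.19 + 6·0.07
 = 0 + 0.11 + 0.38 + 0.39 + 0.52 + 0.95 + 0.42
 = 2.77

2.77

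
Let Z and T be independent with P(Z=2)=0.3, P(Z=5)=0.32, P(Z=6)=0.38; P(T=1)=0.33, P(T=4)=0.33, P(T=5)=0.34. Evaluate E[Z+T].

E[Z+T] = Σ_z Σ_t (z+t) · P(Z=z)P(T=t)
 = 3·0.099 + 6·0.099 + 7·0.102 + 6·0.1056 + 9·0.1056 + 10·0.1088 + 7·0.1254 + 10·0.1254 + 11·0.1292
 = 0.297 + 0.594 + 0.714 + 0.6336 + 0.9504 + 1.088 + 0.8778 + 1.254 + 1.4212
 = 7.83

7.83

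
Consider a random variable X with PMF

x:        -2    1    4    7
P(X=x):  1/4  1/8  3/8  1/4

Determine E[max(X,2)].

E[max(X,2)] = Σ max(x,2)·P(X=x)
 = 2·1/4 + 2·1/8 + 4·3/8 + 7·1/4
 = 1/2 + 1/4 + 3/2 + 7/4
 = 4

4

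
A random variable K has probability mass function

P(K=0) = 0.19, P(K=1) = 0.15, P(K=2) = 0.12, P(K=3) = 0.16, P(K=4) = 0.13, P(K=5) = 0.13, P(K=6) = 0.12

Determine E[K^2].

11.72

E[K^2] = Σ k^2·P(K=k)
 = 0·0.19 + 1·0.15 + 4·0.12 + 9·0.16 + 16·0.13 + 25·0.13 + 36·0.12
 = 0 + 0.15 + 0.48 + 1.44 + 2.08 + 3.25 + 4.32
 = 11.72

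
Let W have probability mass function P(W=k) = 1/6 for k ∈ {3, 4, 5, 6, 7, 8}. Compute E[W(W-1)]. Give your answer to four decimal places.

E[W(W-1)] = Σ w(w-1)·P(W=w)
 = 6·1/6 + 12·1/6 + 20·1/6 + 30·1/6 + 42·1/6 + 56·1/6
 = 1 + 2 + 10/3 + 5 + 7 + 28/3
 = 83/3

27.6667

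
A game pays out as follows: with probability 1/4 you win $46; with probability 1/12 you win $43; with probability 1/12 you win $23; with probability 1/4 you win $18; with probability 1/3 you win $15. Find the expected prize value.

E[payout] = 46·1/4 + 43·1/12 + 23·1/12 + 18·1/4 + 15·1/3
 = 23/2 + 43/12 + 23/12 + 9/2 + 5
 = 53/2

26.5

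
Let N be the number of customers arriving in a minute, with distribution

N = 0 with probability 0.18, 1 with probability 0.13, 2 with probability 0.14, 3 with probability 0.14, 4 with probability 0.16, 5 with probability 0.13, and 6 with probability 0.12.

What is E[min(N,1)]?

0.82

E[min(N,1)] = Σ min(n,1)·P(N=n)
 = 0·0.18 + 1·0.13 + 1·0.14 + 1·0.14 + 1·0.16 + 1·0.13 + 1·0.12
 = 0 + 0.13 + 0.14 + 0.14 + 0.16 + 0.13 + 0.12
 = 0.82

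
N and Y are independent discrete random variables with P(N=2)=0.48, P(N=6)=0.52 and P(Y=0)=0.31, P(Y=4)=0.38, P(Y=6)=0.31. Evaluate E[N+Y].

7.46

E[N+Y] = Σ_n Σ_y (n+y) · P(N=n)P(Y=y)
 = 2·0.1488 + 6·0.1824 + 8·0.1488 + 6·0.1612 + 10·0.1976 + 12·0.1612
 = 0.2976 + 1.0944 + 1.1904 + 0.9672 + 1.976 + 1.9344
 = 7.46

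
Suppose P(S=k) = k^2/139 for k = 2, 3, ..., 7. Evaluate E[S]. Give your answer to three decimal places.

5.633

E[S] = Σ s·P(S=s)
 = 2·4/139 + 3·9/139 + 4·16/139 + 5·25/139 + 6·36/139 + 7·49/139
 = 8/139 + 27/139 + 64/139 + 125/139 + 216/139 + 343/139
 = 783/139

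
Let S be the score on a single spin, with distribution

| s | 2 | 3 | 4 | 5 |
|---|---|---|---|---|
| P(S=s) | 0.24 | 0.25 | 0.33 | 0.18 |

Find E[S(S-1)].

E[S(S-1)] = Σ s(s-1)·P(S=s)
 = 2·0.24 + 6·0.25 + 12·0.33 + 20·0.18
 = 0.48 + 1.5 + 3.96 + 3.6
 = 9.54

9.54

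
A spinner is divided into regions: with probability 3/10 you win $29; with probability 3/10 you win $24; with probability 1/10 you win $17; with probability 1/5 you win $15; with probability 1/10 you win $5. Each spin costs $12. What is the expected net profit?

E[payout] = 29·3/10 + 24·3/10 + 17·1/10 + 15·1/5 + 5·1/10
 = 87/10 + 36/5 + 17/10 + 3 + 1/2
 = 211/10
Net = 211/10 - 12 = 91/10

9.1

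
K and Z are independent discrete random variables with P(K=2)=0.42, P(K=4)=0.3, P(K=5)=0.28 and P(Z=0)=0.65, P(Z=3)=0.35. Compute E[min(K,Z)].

0.903

E[min(K,Z)] = Σ_k Σ_z min(k,z) · P(K=k)P(Z=z)
 = 0·0.273 + 2·0.147 + 0·0.195 + 3·0.105 + 0·0.182 + 3·0.098
 = 0 + 0.294 + 0 + 0.315 + 0 + 0.294
 = 0.903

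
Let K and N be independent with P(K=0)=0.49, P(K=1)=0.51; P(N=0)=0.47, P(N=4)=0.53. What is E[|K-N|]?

2.0894

E[|K-N|] = Σ_k Σ_n |k-n| · P(K=k)P(N=n)
 = 0·0.2303 + 4·0.2597 + 1·0.2397 + 3·0.2703
 = 0 + 1.0388 + 0.2397 + 0.8109
 = 2.0894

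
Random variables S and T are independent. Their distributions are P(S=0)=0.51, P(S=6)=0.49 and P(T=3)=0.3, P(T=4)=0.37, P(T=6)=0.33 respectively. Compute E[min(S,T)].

E[min(S,T)] = Σ_s Σ_t min(s,t) · P(S=s)P(T=t)
 = 0·0.153 + 0·0.1887 + 0·0.1683 + 3·0.147 + 4·0.1813 + 6·0.1617
 = 0 + 0 + 0 + 0.441 + 0.7252 + 0.9702
 = 2.1364

2.1364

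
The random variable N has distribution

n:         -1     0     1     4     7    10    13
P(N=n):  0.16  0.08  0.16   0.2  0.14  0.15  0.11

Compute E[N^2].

E[N^2] = Σ n^2·P(N=n)
 = 1·0.16 + 0·0.08 + 1·0.16 + 16·0.2 + 49·0.14 + 100·0.15 + 169·0.11
 = 0.16 + 0 + 0.16 + 3.2 + 6.86 + 15 + 18.59
 = 43.97

43.97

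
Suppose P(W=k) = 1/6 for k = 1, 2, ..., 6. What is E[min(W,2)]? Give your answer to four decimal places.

E[min(W,2)] = Σ min(w,2)·P(W=w)
 = 1·1/6 + 2·1/6 + 2·1/6 + 2·1/6 + 2·1/6 + 2·1/6
 = 1/6 + 1/3 + 1/3 + 1/3 + 1/3 + 1/3
 = 11/6

1.8333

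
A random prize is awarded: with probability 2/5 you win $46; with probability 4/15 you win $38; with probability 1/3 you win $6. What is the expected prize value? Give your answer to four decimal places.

30.5333

E[payout] = 46·2/5 + 38·4/15 + 6·1/3
 = 92/5 + 152/15 + 2
 = 458/15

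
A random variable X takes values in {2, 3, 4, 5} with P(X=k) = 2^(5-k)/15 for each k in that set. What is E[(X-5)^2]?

6

E[(X-5)^2] = Σ (x-5)^2·P(X=x)
 = 9·8/15 + 4·4/15 + 1·2/15 + 0·1/15
 = 24/5 + 16/15 + 2/15 + 0
 = 6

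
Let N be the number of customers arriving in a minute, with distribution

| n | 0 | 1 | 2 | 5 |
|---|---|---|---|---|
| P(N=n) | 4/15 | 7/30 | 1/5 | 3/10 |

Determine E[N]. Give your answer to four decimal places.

2.1333

E[N] = Σ n·P(N=n)
 = 0·4/15 + 1·7/30 + 2·1/5 + 5·3/10
 = 0 + 7/30 + 2/5 + 3/2
 = 32/15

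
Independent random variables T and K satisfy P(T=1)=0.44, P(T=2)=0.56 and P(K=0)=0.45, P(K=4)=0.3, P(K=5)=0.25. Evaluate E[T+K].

4.01

E[T+K] = Σ_t Σ_k (t+k) · P(T=t)P(K=k)
 = 1·0.198 + 5·0.132 + 6·0.11 + 2·0.252 + 6·0.168 + 7·0.14
 = 0.198 + 0.66 + 0.66 + 0.504 + 1.008 + 0.98
 = 4.01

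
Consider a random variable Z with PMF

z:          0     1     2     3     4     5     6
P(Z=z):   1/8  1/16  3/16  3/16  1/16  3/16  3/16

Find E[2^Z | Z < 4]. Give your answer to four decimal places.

4.4444

P(Z < 4) = 1/8 + 1/16 + 3/16 + 3/16 = 9/16.
E[2^Z | Z < 4] = [1·1/8 + 2·1/16 + 4·3/16 + 8·3/16] / (9/16)
 = 5/2 / (9/16)
 = 40/9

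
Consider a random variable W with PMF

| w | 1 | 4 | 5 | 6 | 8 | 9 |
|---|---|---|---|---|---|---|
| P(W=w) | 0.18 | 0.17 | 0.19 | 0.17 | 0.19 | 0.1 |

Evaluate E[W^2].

34.03

E[W^2] = Σ w^2·P(W=w)
 = 1·0.18 + 16·0.17 + 25·0.19 + 36·0.17 + 64·0.19 + 81·0.1
 = 0.18 + 2.72 + 4.75 + 6.12 + 12.16 + 8.1
 = 34.03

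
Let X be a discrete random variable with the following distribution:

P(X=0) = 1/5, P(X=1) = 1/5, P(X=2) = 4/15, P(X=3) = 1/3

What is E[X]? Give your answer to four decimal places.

E[X] = Σ x·P(X=x)
 = 0·1/5 + 1·1/5 + 2·4/15 + 3·1/3
 = 0 + 1/5 + 8/15 + 1
 = 26/15

1.7333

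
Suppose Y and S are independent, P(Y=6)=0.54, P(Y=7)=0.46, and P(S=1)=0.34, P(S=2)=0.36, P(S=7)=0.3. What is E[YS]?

E[YS] = Σ_y Σ_s ys · P(Y=y)P(S=s)
 = 6·0.1836 + 12·0.1944 + 42·0.162 + 7·0.1564 + 14·0.1656 + 49·0.138
 = 1.1016 + 2.3328 + 6.804 + 1.0948 + 2.3184 + 6.762
 = 20.4136

20.4136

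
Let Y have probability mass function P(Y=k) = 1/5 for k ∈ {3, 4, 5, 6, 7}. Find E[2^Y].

49.6

E[2^Y] = Σ 2^y·P(Y=y)
 = 8·1/5 + 16·1/5 + 32·1/5 + 64·1/5 + 128·1/5
 = 8/5 + 16/5 + 32/5 + 64/5 + 128/5
 = 248/5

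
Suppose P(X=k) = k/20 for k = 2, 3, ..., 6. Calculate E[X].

4.5

E[X] = Σ x·P(X=x)
 = 2·1/10 + 3·3/20 + 4·1/5 + 5·1/4 + 6·3/10
 = 1/5 + 9/20 + 4/5 + 5/4 + 9/5
 = 9/2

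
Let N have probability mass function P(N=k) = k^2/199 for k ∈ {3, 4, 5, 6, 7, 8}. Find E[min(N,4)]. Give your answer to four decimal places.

3.9548

E[min(N,4)] = Σ min(n,4)·P(N=n)
 = 3·9/199 + 4·16/199 + 4·25/199 + 4·36/199 + 4·49/199 + 4·64/199
 = 27/199 + 64/199 + 100/199 + 144/199 + 196/199 + 256/199
 = 787/199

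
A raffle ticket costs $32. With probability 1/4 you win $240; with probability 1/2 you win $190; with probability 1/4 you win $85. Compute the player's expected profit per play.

144.25

E[payout] = 240·1/4 + 190·1/2 + 85·1/4
 = 60 + 95 + 85/4
 = 705/4
Net = 705/4 - 32 = 577/4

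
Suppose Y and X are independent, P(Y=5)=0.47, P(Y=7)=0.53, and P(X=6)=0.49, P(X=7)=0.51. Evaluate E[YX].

39.4506

E[YX] = Σ_y Σ_x yx · P(Y=y)P(X=x)
 = 30·0.2303 + 35·0.2397 + 42·0.2597 + 49·0.2703
 = 6.909 + 8.3895 + 10.9074 + 13.2447
 = 39.4506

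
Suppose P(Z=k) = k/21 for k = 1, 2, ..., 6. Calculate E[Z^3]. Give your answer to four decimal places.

E[Z^3] = Σ z^3·P(Z=z)
 = 1·1/21 + 8·2/21 + 27·1/7 + 64·4/21 + 125·5/21 + 216·2/7
 = 1/21 + 16/21 + 27/7 + 256/21 + 625/21 + 432/7
 = 325/3

108.3333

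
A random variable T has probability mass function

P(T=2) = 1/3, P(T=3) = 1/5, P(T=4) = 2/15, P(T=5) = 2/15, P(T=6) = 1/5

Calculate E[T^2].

15.8

E[T^2] = Σ t^2·P(T=t)
 = 4·1/3 + 9·1/5 + 16·2/15 + 25·2/15 + 36·1/5
 = 4/3 + 9/5 + 32/15 + 10/3 + 36/5
 = 79/5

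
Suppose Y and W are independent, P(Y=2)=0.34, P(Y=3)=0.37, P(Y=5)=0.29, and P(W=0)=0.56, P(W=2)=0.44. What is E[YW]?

E[YW] = Σ_y Σ_w yw · P(Y=y)P(W=w)
 = 0·0.1904 + 4·0.1496 + 0·0.2072 + 6·0.1628 + 0·0.1624 + 10·0.1276
 = 0 + 0.5984 + 0 + 0.9768 + 0 + 1.276
 = 2.8512

2.8512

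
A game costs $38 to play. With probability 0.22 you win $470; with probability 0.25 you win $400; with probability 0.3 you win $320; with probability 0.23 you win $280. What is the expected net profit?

325.8

E[payout] = 470·0.22 + 400·0.25 + 320·0.3 + 280·0.23
 = 103.4 + 100 + 96 + 64.4
 = 363.8
Net = 363.8 - 38 = 325.8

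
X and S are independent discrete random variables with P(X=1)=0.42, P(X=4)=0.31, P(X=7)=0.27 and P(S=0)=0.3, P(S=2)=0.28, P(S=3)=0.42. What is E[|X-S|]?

E[|X-S|] = Σ_x Σ_s |x-s| · P(X=x)P(S=s)
 = 1·0.126 + 1·0.1176 + 2·0.1764 + 4·0.093 + 2·0.0868 + 1·0.1302 + 7·0.081 + 5·0.0756 + 4·0.1134
 = 0.126 + 0.1176 + 0.3528 + 0.372 + 0.1736 + 0.1302 + 0.567 + 0.378 + 0.4536
 = 2.6708

2.6708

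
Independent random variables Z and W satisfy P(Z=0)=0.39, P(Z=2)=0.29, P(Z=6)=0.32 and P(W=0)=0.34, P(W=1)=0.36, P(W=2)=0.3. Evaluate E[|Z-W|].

2.2888

E[|Z-W|] = Σ_z Σ_w |z-w| · P(Z=z)P(W=w)
 = 0·0.1326 + 1·0.1404 + 2·0.117 + 2·0.0986 + 1·0.1044 + 0·0.087 + 6·0.1088 + 5·0.1152 + 4·0.096
 = 0 + 0.1404 + 0.234 + 0.1972 + 0.1044 + 0 + 0.6528 + 0.576 + 0.384
 = 2.2888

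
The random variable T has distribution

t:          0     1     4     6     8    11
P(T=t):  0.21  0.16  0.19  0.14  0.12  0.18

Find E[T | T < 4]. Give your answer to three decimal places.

0.432

P(T < 4) = 0.21 + 0.16 = 0.37.
E[T | T < 4] = [0·0.21 + 1·0.16] / 0.37
 = 0.16 / 0.37
 = 16/37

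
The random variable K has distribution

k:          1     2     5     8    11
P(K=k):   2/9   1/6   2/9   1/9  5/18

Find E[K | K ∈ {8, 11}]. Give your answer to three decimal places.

P(K ∈ {8, 11}) = 1/9 + 5/18 = 7/18.
E[K | K ∈ {8, 11}] = [8·1/9 + 11·5/18] / (7/18)
 = 71/18 / (7/18)
 = 71/7

10.143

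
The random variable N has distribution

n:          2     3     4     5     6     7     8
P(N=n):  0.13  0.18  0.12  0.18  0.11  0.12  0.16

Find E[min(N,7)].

E[min(N,7)] = Σ min(n,7)·P(N=n)
 = 2·0.13 + 3·0.18 + 4·0.12 + 5·0.18 + 6·0.11 + 7·0.12 + 7·0.16
 = 0.26 + 0.54 + 0.48 + 0.9 + 0.66 + 0.84 + 1.12
 = 4.8

4.8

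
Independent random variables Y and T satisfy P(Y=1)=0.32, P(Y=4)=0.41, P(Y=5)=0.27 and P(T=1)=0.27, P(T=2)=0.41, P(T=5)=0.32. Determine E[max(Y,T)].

E[max(Y,T)] = Σ_y Σ_t max(y,t) · P(Y=y)P(T=t)
 = 1·0.0864 + 2·0.1312 + 5·0.1024 + 4·0.1107 + 4·0.1681 + 5·0.1312 + 5·0.0729 + 5·0.1107 + 5·0.0864
 = 0.0864 + 0.2624 + 0.512 + 0.4428 + 0.6724 + 0.656 + 0.3645 + 0.5535 + 0.432
 = 3.982

3.982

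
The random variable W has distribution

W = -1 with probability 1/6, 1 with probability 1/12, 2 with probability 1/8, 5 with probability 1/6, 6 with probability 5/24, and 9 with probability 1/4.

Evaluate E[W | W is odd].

4.5

P(W is odd) = 1/6 + 1/12 + 1/6 + 1/4 = 2/3.
E[W | W is odd] = [(-1)·1/6 + 1·1/12 + 5·1/6 + 9·1/4] / (2/3)
 = 3 / (2/3)
 = 9/2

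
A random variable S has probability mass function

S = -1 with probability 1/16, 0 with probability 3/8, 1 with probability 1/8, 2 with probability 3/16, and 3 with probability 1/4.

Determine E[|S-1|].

1.1875

E[|S-1|] = Σ |s-1|·P(S=s)
 = 2·1/16 + 1·3/8 + 0·1/8 + 1·3/16 + 2·1/4
 = 1/8 + 3/8 + 0 + 3/16 + 1/2
 = 19/16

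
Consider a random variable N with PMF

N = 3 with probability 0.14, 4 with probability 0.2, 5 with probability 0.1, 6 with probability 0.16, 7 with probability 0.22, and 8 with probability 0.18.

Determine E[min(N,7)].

5.48

E[min(N,7)] = Σ min(n,7)·P(N=n)
 = 3·0.14 + 4·0.2 + 5·0.1 + 6·0.16 + 7·0.22 + 7·0.18
 = 0.42 + 0.8 + 0.5 + 0.96 + 1.54 + 1.26
 = 5.48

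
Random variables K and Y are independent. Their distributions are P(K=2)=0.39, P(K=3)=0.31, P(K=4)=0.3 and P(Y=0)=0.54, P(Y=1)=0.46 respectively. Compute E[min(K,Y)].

0.46

E[min(K,Y)] = Σ_k Σ_y min(k,y) · P(K=k)P(Y=y)
 = 0·0.2106 + 1·0.1794 + 0·0.1674 + 1·0.1426 + 0·0.162 + 1·0.138
 = 0 + 0.1794 + 0 + 0.1426 + 0 + 0.138
 = 0.46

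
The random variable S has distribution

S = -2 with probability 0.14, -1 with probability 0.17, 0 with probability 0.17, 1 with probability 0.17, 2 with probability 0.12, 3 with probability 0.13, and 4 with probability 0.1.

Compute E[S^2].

E[S^2] = Σ s^2·P(S=s)
 = 4·0.14 + 1·0.17 + 0·0.17 + 1·0.17 + 4·0.12 + 9·0.13 + 16·0.1
 = 0.56 + 0.17 + 0 + 0.17 + 0.48 + 1.17 + 1.6
 = 4.15

4.15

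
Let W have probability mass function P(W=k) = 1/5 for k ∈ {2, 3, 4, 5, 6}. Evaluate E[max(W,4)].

4.6

E[max(W,4)] = Σ max(w,4)·P(W=w)
 = 4·1/5 + 4·1/5 + 4·1/5 + 5·1/5 + 6·1/5
 = 4/5 + 4/5 + 4/5 + 1 + 6/5
 = 23/5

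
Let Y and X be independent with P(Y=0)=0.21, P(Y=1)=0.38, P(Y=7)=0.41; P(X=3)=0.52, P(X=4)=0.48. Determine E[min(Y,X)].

1.8068

E[min(Y,X)] = Σ_y Σ_x min(y,x) · P(Y=y)P(X=x)
 = 0·0.1092 + 0·0.1008 + 1·0.1976 + 1·0.1824 + 3·0.2132 + 4·0.1968
 = 0 + 0 + 0.1976 + 0.1824 + 0.6396 + 0.7872
 = 1.8068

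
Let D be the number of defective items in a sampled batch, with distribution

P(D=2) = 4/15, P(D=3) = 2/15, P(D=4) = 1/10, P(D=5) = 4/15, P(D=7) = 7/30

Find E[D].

4.3

E[D] = Σ d·P(D=d)
 = 2·4/15 + 3·2/15 + 4·1/10 + 5·4/15 + 7·7/30
 = 8/15 + 2/5 + 2/5 + 4/3 + 49/30
 = 43/10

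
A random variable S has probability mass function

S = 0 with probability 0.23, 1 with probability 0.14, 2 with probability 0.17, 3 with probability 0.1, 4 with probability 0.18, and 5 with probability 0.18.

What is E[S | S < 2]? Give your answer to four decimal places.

P(S < 2) = 0.23 + 0.14 = 0.37.
E[S | S < 2] = [0·0.23 + 1·0.14] / 0.37
 = 0.14 / 0.37
 = 14/37

0.3784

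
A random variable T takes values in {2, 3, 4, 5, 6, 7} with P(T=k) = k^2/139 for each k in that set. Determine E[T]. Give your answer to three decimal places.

5.633

E[T] = Σ t·P(T=t)
 = 2·4/139 + 3·9/139 + 4·16/139 + 5·25/139 + 6·36/139 + 7·49/139
 = 8/139 + 27/139 + 64/139 + 125/139 + 216/139 + 343/139
 = 783/139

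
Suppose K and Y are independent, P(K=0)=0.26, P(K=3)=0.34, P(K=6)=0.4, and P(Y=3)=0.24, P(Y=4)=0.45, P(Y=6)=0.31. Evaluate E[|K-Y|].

2.256

E[|K-Y|] = Σ_k Σ_y |k-y| · P(K=k)P(Y=y)
 = 3·0.0624 + 4·0.117 + 6·0.0806 + 0·0.0816 + 1·0.153 + 3·0.1054 + 3·0.096 + 2·0.18 + 0·0.124
 = 0.1872 + 0.468 + 0.4836 + 0 + 0.153 + 0.3162 + 0.288 + 0.36 + 0
 = 2.256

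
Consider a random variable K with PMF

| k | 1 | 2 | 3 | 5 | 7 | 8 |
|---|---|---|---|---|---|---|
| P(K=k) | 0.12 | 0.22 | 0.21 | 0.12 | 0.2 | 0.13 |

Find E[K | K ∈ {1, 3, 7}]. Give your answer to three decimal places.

4.057

P(K ∈ {1, 3, 7}) = 0.12 + 0.21 + 0.2 = 0.53.
E[K | K ∈ {1, 3, 7}] = [1·0.12 + 3·0.21 + 7·0.2] / 0.53
 = 2.15 / 0.53
 = 215/53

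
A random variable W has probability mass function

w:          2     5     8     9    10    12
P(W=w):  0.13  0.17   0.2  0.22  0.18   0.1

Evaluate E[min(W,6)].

5.31

E[min(W,6)] = Σ min(w,6)·P(W=w)
 = 2·0.13 + 5·0.17 + 6·0.2 + 6·0.22 + 6·0.18 + 6·0.1
 = 0.26 + 0.85 + 1.2 + 1.32 + 1.08 + 0.6
 = 5.31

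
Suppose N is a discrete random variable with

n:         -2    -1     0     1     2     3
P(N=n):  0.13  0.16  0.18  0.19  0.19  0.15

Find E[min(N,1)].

E[min(N,1)] = Σ min(n,1)·P(N=n)
 = (-2)·0.13 + (-1)·0.16 + 0·0.18 + 1·0.19 + 1·0.19 + 1·0.15
 = (-0.26) + (-0.16) + 0 + 0.19 + 0.19 + 0.15
 = 0.11

0.11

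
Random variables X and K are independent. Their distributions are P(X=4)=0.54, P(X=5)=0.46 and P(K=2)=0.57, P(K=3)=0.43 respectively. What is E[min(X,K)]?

E[min(X,K)] = Σ_x Σ_k min(x,k) · P(X=x)P(K=k)
 = 2·0.3078 + 3·0.2322 + 2·0.2622 + 3·0.1978
 = 0.6156 + 0.6966 + 0.5244 + 0.5934
 = 2.43

2.43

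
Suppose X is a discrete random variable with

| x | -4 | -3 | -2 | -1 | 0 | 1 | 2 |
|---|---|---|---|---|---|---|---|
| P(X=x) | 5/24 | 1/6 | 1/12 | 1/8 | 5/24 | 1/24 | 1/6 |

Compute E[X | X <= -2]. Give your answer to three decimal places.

-3.273

P(X <= -2) = 5/24 + 1/6 + 1/12 = 11/24.
E[X | X <= -2] = [(-4)·5/24 + (-3)·1/6 + (-2)·1/12] / (11/24)
 = -3/2 / (11/24)
 = -36/11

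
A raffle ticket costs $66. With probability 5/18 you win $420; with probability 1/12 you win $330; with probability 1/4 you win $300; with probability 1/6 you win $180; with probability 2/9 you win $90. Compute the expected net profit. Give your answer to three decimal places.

203.167

E[payout] = 420·5/18 + 330·1/12 + 300·1/4 + 180·1/6 + 90·2/9
 = 350/3 + 55/2 + 75 + 30 + 20
 = 1615/6
Net = 1615/6 - 66 = 1219/6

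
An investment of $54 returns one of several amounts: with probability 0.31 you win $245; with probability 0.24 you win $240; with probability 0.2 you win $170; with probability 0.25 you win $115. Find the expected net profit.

142.3

E[payout] = 245·0.31 + 240·0.24 + 170·0.2 + 115·0.25
 = 75.95 + 57.6 + 34 + 28.75
 = 196.3
Net = 196.3 - 54 = 142.3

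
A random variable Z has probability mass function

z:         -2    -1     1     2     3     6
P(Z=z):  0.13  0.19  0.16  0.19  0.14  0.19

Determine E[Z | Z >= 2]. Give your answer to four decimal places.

P(Z >= 2) = 0.19 + 0.14 + 0.19 = 0.52.
E[Z | Z >= 2] = [2·0.19 + 3·0.14 + 6·0.19] / 0.52
 = 1.94 / 0.52
 = 97/26

3.7308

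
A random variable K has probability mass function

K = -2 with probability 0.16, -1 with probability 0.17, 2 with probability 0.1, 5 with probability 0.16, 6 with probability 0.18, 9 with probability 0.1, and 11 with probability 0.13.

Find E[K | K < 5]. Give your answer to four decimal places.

-0.6744

P(K < 5) = 0.16 + 0.17 + 0.1 = 0.43.
E[K | K < 5] = [(-2)·0.16 + (-1)·0.17 + 2·0.1] / 0.43
 = -0.29 / 0.43
 = -29/43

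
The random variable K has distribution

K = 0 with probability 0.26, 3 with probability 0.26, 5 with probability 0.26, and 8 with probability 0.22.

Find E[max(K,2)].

E[max(K,2)] = Σ max(k,2)·P(K=k)
 = 2·0.26 + 3·0.26 + 5·0.26 + 8·0.22
 = 0.52 + 0.78 + 1.3 + 1.76
 = 4.36

4.36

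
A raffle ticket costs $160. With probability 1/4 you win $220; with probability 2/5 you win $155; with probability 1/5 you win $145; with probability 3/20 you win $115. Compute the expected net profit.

E[payout] = 220·1/4 + 155·2/5 + 145·1/5 + 115·3/20
 = 55 + 62 + 29 + 69/4
 = 653/4
Net = 653/4 - 160 = 13/4

3.25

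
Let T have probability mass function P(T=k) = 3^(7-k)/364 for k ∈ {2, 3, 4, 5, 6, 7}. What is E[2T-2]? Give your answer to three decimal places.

2.984

E[2T-2] = Σ (2t-2)·P(T=t)
 = 2·243/364 + 4·81/364 + 6·27/364 + 8·9/364 + 10·3/364 + 12·1/364
 = 243/182 + 81/91 + 81/182 + 18/91 + 15/182 + 3/91
 = 543/182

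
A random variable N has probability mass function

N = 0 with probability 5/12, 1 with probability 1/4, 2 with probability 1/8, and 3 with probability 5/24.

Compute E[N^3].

E[N^3] = Σ n^3·P(N=n)
 = 0·5/12 + 1·1/4 + 8·1/8 + 27·5/24
 = 0 + 1/4 + 1 + 45/8
 = 55/8

6.875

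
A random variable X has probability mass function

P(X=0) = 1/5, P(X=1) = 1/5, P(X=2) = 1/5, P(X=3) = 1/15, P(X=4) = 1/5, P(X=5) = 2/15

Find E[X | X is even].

2

P(X is even) = 1/5 + 1/5 + 1/5 = 3/5.
E[X | X is even] = [0·1/5 + 2·1/5 + 4·1/5] / (3/5)
 = 6/5 / (3/5)
 = 2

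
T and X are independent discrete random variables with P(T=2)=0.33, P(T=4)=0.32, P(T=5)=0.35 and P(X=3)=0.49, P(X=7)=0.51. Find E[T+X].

E[T+X] = Σ_t Σ_x (t+x) · P(T=t)P(X=x)
 = 5·0.1617 + 9·0.1683 + 7·0.1568 + 11·0.1632 + 8·0.1715 + 12·0.1785
 = 0.8085 + 1.5147 + 1.0976 + 1.7952 + 1.372 + 2.142
 = 8.73

8.73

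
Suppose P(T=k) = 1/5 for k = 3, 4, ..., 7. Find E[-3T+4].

E[-3T+4] = Σ (-3t+4)·P(T=t)
 = (-5)·1/5 + (-8)·1/5 + (-11)·1/5 + (-14)·1/5 + (-17)·1/5
 = (-1) + (-8/5) + (-11/5) + (-14/5) + (-17/5)
 = -11

-11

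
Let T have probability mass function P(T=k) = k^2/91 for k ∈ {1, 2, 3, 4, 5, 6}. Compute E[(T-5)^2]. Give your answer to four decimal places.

1.5385

E[(T-5)^2] = Σ (t-5)^2·P(T=t)
 = 16·1/91 + 9·4/91 + 4·9/91 + 1·16/91 + 0·25/91 + 1·36/91
 = 16/91 + 36/91 + 36/91 + 16/91 + 0 + 36/91
 = 20/13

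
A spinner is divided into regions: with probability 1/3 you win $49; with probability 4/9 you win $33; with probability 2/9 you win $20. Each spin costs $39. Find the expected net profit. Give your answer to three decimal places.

E[payout] = 49·1/3 + 33·4/9 + 20·2/9
 = 49/3 + 44/3 + 40/9
 = 319/9
Net = 319/9 - 39 = -32/9

-3.556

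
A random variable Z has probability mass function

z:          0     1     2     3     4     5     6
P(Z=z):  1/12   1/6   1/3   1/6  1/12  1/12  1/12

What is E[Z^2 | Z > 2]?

P(Z > 2) = 1/6 + 1/12 + 1/12 + 1/12 = 5/12.
E[Z^2 | Z > 2] = [9·1/6 + 16·1/12 + 25·1/12 + 36·1/12] / (5/12)
 = 95/12 / (5/12)
 = 19

19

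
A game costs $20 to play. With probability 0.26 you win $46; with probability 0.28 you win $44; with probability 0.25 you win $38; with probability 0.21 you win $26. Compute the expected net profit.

19.24

E[payout] = 46·0.26 + 44·0.28 + 38·0.25 + 26·0.21
 = 11.96 + 12.32 + 9.5 + 5.46
 = 39.24
Net = 39.24 - 20 = 19.24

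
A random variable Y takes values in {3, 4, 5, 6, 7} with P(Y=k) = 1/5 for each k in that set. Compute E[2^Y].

49.6

E[2^Y] = Σ 2^y·P(Y=y)
 = 8·1/5 + 16·1/5 + 32·1/5 + 64·1/5 + 128·1/5
 = 8/5 + 16/5 + 32/5 + 64/5 + 128/5
 = 248/5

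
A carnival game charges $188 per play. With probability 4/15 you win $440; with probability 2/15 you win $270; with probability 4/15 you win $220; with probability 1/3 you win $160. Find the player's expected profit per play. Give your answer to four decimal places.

E[payout] = 440·4/15 + 270·2/15 + 220·4/15 + 160·1/3
 = 352/3 + 36 + 176/3 + 160/3
 = 796/3
Net = 796/3 - 188 = 232/3

77.3333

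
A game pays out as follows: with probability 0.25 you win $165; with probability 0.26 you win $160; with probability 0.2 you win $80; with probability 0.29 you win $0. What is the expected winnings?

98.85

E[payout] = 165·0.25 + 160·0.26 + 80·0.2 + 0·0.29
 = 41.25 + 41.6 + 16 + 0
 = 98.85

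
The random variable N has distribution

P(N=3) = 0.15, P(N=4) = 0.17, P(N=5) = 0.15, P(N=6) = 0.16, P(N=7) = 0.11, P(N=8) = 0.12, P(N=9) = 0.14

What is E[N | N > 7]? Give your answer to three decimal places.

P(N > 7) = 0.12 + 0.14 = 0.26.
E[N | N > 7] = [8·0.12 + 9·0.14] / 0.26
 = 2.22 / 0.26
 = 111/13

8.538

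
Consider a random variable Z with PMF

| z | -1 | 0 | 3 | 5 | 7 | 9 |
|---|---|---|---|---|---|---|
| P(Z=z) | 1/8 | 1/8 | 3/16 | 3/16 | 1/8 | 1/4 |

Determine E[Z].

E[Z] = Σ z·P(Z=z)
 = (-1)·1/8 + 0·1/8 + 3·3/16 + 5·3/16 + 7·1/8 + 9·1/4
 = (-1/8) + 0 + 9/16 + 15/16 + 7/8 + 9/4
 = 9/2

4.5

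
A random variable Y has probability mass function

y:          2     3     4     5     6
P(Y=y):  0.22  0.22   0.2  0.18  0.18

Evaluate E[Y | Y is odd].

3.9

P(Y is odd) = 0.22 + 0.18 = 0.4.
E[Y | Y is odd] = [3·0.22 + 5·0.18] / 0.4
 = 1.56 / 0.4
 = 39/10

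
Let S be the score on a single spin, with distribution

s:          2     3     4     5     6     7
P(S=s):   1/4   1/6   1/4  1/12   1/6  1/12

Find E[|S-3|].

1.5

E[|S-3|] = Σ |s-3|·P(S=s)
 = 1·1/4 + 0·1/6 + 1·1/4 + 2·1/12 + 3·1/6 + 4·1/12
 = 1/4 + 0 + 1/4 + 1/6 + 1/2 + 1/3
 = 3/2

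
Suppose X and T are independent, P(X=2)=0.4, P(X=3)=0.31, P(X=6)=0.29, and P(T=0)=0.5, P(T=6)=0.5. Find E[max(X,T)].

4.735

E[max(X,T)] = Σ_x Σ_t max(x,t) · P(X=x)P(T=t)
 = 2·0.2 + 6·0.2 + 3·0.155 + 6·0.155 + 6·0.145 + 6·0.145
 = 0.4 + 1.2 + 0.465 + 0.93 + 0.87 + 0.87
 = 4.735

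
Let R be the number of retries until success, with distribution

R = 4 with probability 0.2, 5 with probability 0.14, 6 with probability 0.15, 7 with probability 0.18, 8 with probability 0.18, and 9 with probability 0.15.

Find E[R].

6.45

E[R] = Σ r·P(R=r)
 = 4·0.2 + 5·0.14 + 6·0.15 + 7·0.18 + 8·0.18 + 9·0.15
 = 0.8 + 0.7 + 0.9 + 1.26 + 1.44 + 1.35
 = 6.45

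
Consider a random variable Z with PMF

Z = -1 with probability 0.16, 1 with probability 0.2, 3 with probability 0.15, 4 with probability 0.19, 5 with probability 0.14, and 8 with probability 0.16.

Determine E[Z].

E[Z] = Σ z·P(Z=z)
 = (-1)·0.16 + 1·0.2 + 3·0.15 + 4·0.19 + 5·0.14 + 8·0.16
 = (-0.16) + 0.2 + 0.45 + 0.76 + 0.7 + 1.28
 = 3.23

3.23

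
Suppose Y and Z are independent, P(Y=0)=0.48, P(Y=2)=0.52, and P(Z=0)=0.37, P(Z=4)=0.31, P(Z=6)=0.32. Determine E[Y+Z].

4.2

E[Y+Z] = Σ_y Σ_z (y+z) · P(Y=y)P(Z=z)
 = 0·0.1776 + 4·0.1488 + 6·0.1536 + 2·0.1924 + 6·0.1612 + 8·0.1664
 = 0 + 0.5952 + 0.9216 + 0.3848 + 0.9672 + 1.3312
 = 4.2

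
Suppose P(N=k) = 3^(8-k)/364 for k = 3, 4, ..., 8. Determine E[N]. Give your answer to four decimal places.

E[N] = Σ n·P(N=n)
 = 3·243/364 + 4·81/364 + 5·27/364 + 6·9/364 + 7·3/364 + 8·1/364
 = 729/364 + 81/91 + 135/364 + 27/182 + 3/52 + 2/91
 = 1271/364

3.4918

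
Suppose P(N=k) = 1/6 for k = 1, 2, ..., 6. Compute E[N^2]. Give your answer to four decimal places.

15.1667

E[N^2] = Σ n^2·P(N=n)
 = 1·1/6 + 4·1/6 + 9·1/6 + 16·1/6 + 25·1/6 + 36·1/6
 = 1/6 + 2/3 + 3/2 + 8/3 + 25/6 + 6
 = 91/6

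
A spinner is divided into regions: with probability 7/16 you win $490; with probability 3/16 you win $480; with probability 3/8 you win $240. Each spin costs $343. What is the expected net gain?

E[payout] = 490·7/16 + 480·3/16 + 240·3/8
 = 1715/8 + 90 + 90
 = 3155/8
Net = 3155/8 - 343 = 411/8

51.375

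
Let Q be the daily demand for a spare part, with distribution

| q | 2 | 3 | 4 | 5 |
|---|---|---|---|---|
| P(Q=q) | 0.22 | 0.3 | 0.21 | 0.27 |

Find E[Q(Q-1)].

E[Q(Q-1)] = Σ q(q-1)·P(Q=q)
 = 2·0.22 + 6·0.3 + 12·0.21 + 20·0.27
 = 0.44 + 1.8 + 2.52 + 5.4
 = 10.16

10.16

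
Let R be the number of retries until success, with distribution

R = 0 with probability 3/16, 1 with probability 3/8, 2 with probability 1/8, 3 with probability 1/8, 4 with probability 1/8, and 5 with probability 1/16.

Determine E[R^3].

E[R^3] = Σ r^3·P(R=r)
 = 0·3/16 + 1·3/8 + 8·1/8 + 27·1/8 + 64·1/8 + 125·1/16
 = 0 + 3/8 + 1 + 27/8 + 8 + 125/16
 = 329/16

20.5625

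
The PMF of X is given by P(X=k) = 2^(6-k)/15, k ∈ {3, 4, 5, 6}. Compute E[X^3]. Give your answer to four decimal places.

E[X^3] = Σ x^3·P(X=x)
 = 27·8/15 + 64·4/15 + 125·2/15 + 216·1/15
 = 72/5 + 256/15 + 50/3 + 72/5
 = 938/15

62.5333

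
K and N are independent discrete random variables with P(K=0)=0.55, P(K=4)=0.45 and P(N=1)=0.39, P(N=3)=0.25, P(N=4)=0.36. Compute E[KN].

E[KN] = Σ_k Σ_n kn · P(K=k)P(N=n)
 = 0·0.2145 + 0·0.1375 + 0·0.198 + 4·0.1755 + 12·0.1125 + 16·0.162
 = 0 + 0 + 0 + 0.702 + 1.35 + 2.592
 = 4.644

4.644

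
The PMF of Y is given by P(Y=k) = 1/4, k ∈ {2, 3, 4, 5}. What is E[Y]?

E[Y] = Σ y·P(Y=y)
 = 2·1/4 + 3·1/4 + 4·1/4 + 5·1/4
 = 1/2 + 3/4 + 1 + 5/4
 = 7/2

3.5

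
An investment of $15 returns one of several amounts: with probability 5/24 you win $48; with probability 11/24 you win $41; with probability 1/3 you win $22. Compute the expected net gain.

E[payout] = 48·5/24 + 41·11/24 + 22·1/3
 = 10 + 451/24 + 22/3
 = 289/8
Net = 289/8 - 15 = 169/8

21.125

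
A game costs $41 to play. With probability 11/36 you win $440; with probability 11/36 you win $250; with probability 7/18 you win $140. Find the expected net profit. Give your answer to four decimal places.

224.2778

E[payout] = 440·11/36 + 250·11/36 + 140·7/18
 = 1210/9 + 1375/18 + 490/9
 = 4775/18
Net = 4775/18 - 41 = 4037/18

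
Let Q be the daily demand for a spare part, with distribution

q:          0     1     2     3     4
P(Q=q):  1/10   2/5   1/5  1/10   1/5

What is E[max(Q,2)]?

E[max(Q,2)] = Σ max(q,2)·P(Q=q)
 = 2·1/10 + 2·2/5 + 2·1/5 + 3·1/10 + 4·1/5
 = 1/5 + 4/5 + 2/5 + 3/10 + 4/5
 = 5/2

2.5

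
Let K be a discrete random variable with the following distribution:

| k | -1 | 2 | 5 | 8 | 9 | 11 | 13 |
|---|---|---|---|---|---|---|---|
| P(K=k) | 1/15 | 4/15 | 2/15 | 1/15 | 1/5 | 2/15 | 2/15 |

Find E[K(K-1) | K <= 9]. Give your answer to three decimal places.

29.273

P(K <= 9) = 1/15 + 4/15 + 2/15 + 1/15 + 1/5 = 11/15.
E[K(K-1) | K <= 9] = [2·1/15 + 2·4/15 + 20·2/15 + 56·1/15 + 72·1/5] / (11/15)
 = 322/15 / (11/15)
 = 322/11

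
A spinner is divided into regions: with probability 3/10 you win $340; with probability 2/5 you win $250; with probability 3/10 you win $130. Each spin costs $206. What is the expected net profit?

35

E[payout] = 340·3/10 + 250·2/5 + 130·3/10
 = 102 + 100 + 39
 = 241
Net = 241 - 206 = 35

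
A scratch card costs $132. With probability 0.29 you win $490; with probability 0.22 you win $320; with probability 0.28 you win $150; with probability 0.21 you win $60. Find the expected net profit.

E[payout] = 490·0.29 + 320·0.22 + 150·0.28 + 60·0.21
 = 142.1 + 70.4 + 42 + 12.6
 = 267.1
Net = 267.1 - 132 = 135.1

135.1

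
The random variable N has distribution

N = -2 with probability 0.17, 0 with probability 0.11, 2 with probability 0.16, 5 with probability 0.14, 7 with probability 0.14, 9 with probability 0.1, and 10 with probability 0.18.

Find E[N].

E[N] = Σ n·P(N=n)
 = (-2)·0.17 + 0·0.11 + 2·0.16 + 5·0.14 + 7·0.14 + 9·0.1 + 10·0.18
 = (-0.34) + 0 + 0.32 + 0.7 + 0.98 + 0.9 + 1.8
 = 4.36

4.36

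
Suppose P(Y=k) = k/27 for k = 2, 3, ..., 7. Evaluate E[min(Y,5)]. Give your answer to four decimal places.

E[min(Y,5)] = Σ min(y,5)·P(Y=y)
 = 2·2/27 + 3·1/9 + 4·4/27 + 5·5/27 + 5·2/9 + 5·7/27
 = 4/27 + 1/3 + 16/27 + 25/27 + 10/9 + 35/27
 = 119/27

4.4074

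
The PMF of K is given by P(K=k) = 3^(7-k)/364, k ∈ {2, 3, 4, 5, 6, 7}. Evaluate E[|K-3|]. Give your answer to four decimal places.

0.8269

E[|K-3|] = Σ |k-3|·P(K=k)
 = 1·243/364 + 0·81/364 + 1·27/364 + 2·9/364 + 3·3/364 + 4·1/364
 = 243/364 + 0 + 27/364 + 9/182 + 9/364 + 1/91
 = 43/52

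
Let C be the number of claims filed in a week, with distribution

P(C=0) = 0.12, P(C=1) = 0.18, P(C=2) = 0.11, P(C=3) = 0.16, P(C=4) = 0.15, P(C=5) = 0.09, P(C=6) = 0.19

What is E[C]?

E[C] = Σ c·P(C=c)
 = 0·0.12 + 1·0.18 + 2·0.11 + 3·0.16 + 4·0.15 + 5·0.09 + 6·0.19
 = 0 + 0.18 + 0.22 + 0.48 + 0.6 + 0.45 + 1.14
 = 3.07

3.07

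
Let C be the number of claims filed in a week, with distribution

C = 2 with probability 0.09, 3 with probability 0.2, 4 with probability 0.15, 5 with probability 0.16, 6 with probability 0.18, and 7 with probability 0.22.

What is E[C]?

E[C] = Σ c·P(C=c)
 = 2·0.09 + 3·0.2 + 4·0.15 + 5·0.16 + 6·0.18 + 7·0.22
 = 0.18 + 0.6 + 0.6 + 0.8 + 1.08 + 1.54
 = 4.8

4.8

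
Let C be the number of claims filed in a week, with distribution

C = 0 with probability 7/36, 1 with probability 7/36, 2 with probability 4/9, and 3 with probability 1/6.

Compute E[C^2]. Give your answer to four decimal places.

E[C^2] = Σ c^2·P(C=c)
 = 0·7/36 + 1·7/36 + 4·4/9 + 9·1/6
 = 0 + 7/36 + 16/9 + 3/2
 = 125/36

3.4722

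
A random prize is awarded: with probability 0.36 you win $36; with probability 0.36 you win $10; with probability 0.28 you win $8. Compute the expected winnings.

18.8

E[payout] = 36·0.36 + 10·0.36 + 8·0.28
 = 12.96 + 3.6 + 2.24
 = 18.8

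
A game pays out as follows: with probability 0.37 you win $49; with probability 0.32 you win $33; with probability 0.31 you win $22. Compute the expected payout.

E[payout] = 49·0.37 + 33·0.32 + 22·0.31
 = 18.13 + 10.56 + 6.82
 = 35.51

35.51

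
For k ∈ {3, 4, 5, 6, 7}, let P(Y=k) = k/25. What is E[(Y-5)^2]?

E[(Y-5)^2] = Σ (y-5)^2·P(Y=y)
 = 4·3/25 + 1·4/25 + 0·1/5 + 1·6/25 + 4·7/25
 = 12/25 + 4/25 + 0 + 6/25 + 28/25
 = 2

2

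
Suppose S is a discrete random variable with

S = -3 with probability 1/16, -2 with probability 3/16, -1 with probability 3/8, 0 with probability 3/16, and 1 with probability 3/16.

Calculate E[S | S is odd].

P(S is odd) = 1/16 + 3/8 + 3/16 = 5/8.
E[S | S is odd] = [(-3)·1/16 + (-1)·3/8 + 1·3/16] / (5/8)
 = -3/8 / (5/8)
 = -3/5

-0.6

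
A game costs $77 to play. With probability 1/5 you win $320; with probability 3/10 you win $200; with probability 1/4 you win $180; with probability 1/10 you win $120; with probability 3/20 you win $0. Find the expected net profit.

104

E[payout] = 320·1/5 + 200·3/10 + 180·1/4 + 120·1/10 + 0·3/20
 = 64 + 60 + 45 + 12 + 0
 = 181
Net = 181 - 77 = 104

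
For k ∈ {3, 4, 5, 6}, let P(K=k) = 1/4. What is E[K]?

4.5

E[K] = Σ k·P(K=k)
 = 3·1/4 + 4·1/4 + 5·1/4 + 6·1/4
 = 3/4 + 1 + 5/4 + 3/2
 = 9/2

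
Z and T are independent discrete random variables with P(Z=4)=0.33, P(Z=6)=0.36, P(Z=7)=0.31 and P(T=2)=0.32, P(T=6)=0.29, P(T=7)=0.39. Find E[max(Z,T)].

E[max(Z,T)] = Σ_z Σ_t max(z,t) · P(Z=z)P(T=t)
 = 4·0.1056 + 6·0.0957 + 7·0.1287 + 6·0.1152 + 6·0.1044 + 7·0.1404 + 7·0.0992 + 7·0.0899 + 7·0.1209
 = 0.4224 + 0.5742 + 0.9009 + 0.6912 + 0.6264 + 0.9828 + 0.6944 + 0.6293 + 0.8463
 = 6.3679

6.3679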